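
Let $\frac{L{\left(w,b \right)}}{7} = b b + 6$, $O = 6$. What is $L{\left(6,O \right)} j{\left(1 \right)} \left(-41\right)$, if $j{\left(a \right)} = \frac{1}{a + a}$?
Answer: $-6027$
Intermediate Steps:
$L{\left(w,b \right)} = 42 + 7 b^{2}$ ($L{\left(w,b \right)} = 7 \left(b b + 6\right) = 7 \left(b^{2} + 6\right) = 7 \left(6 + b^{2}\right) = 42 + 7 b^{2}$)
$j{\left(a \right)} = \frac{1}{2 a}$
$L{\left(6,O \right)} j{\left(1 \right)} \left(-41\right) = \left(42 + 7 \cdot 6^{2}\right) \frac{1}{2 \cdot 1} \left(-41\right) = \left(42 + 7 \cdot 36\right) \frac{1}{2} \cdot 1 \left(-41\right) = \left(42 + 252\right) \frac{1}{2} \left(-41\right) = 294 \cdot \frac{1}{2} \left(-41\right) = 147 \left(-41\right) = -6027$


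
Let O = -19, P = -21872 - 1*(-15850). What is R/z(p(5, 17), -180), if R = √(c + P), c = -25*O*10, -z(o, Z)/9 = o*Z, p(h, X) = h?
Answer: I*√318/4050 ≈ 0.0044031*I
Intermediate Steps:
P = -6022 (P = -21872 + 15850 = -6022)
z(o, Z) = -9*Z*o (z(o, Z) = -9*o*Z = -9*Z*o)
c = 4750 (c = -25*(-19)*10 = 475*10 = 4750)
R = 2*I*√318 (R = √(4750 - 6022) = √(-1272) = 2*I*√318 ≈ 35.665*I)
R/z(p(5, 17), -180) = (2*I*√318)/((-9*(-180)*5)) = (2*I*√318)/8100 = (2*I*√318)*(1/8100) = I*√318/4050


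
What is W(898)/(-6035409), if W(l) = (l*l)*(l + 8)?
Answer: -243534008/2011803 ≈ -121.05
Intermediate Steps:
W(l) = l²*(8 + l)
W(898)/(-6035409) = (898²*(8 + 898))/(-6035409) = (806404*906)*(-1/6035409) = 730602024*(-1/6035409) = -243534008/2011803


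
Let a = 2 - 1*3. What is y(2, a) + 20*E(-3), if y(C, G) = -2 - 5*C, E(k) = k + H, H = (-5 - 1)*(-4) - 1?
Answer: 388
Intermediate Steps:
H = 23 (H = -6*(-4) - 1 = 24 - 1 = 23)
E(k) = 23 + k (E(k) = k + 23 = 23 + k)
a = -1 (a = 2 - 3 = -1)
y(2, a) + 20*E(-3) = (-2 - 5*2) + 20*(23 - 3) = (-2 - 10) + 20*20 = -12 + 400 = 388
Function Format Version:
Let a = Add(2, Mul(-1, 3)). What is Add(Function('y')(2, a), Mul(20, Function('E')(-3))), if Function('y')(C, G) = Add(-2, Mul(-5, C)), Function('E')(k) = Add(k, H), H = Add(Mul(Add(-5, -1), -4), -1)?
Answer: 388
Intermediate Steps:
H = 23 (H = Add(Mul(-6, -4), -1) = Add(24, -1) = 23)
Function('E')(k) = Add(23, k) (Function('E')(k) = Add(k, 23) = Add(23, k))
a = -1 (a = Add(2, -3) = -1)
Add(Function('y')(2, a), Mul(20, Function('E')(-3))) = Add(Add(-2, Mul(-5, 2)), Mul(20, Add(23, -3))) = Add(Add(-2, -10), Mul(20, 20)) = Add(-12, 400) = 388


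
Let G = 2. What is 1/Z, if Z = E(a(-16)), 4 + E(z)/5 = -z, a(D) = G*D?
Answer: 1/140 ≈ 0.0071429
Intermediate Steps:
a(D) = 2*D
E(z) = -20 - 5*z (E(z) = -20 + 5*(-z) = -20 - 5*z)
Z = 140 (Z = -20 - 10*(-16) = -20 - 5*(-32) = -20 + 160 = 140)
1/Z = 1/140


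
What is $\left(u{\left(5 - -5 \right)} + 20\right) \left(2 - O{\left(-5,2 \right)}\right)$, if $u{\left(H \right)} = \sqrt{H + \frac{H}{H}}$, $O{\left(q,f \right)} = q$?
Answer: $140 + 7 \sqrt{11} \approx 163.22$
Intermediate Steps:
$u{\left(H \right)} = \sqrt{1 + H}$ ($u{\left(H \right)} = \sqrt{H + 1} = \sqrt{1 + H}$)
$\left(u{\left(5 - -5 \right)} + 20\right) \left(2 - O{\left(-5,2 \right)}\right) = \left(\sqrt{1 + \left(5 - -5\right)} + 20\right) \left(2 - -5\right) = \left(\sqrt{1 + \left(5 + 5\right)} + 20\right) \left(2 + 5\right) = \left(\sqrt{1 + 10} + 20\right) 7 = \left(\sqrt{11} + 20\right) 7 = \left(20 + \sqrt{11}\right) 7 = 140 + 7 \sqrt{11}$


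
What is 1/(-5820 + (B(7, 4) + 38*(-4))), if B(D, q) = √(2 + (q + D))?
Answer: -5972/35664771 - √13/35664771 ≈ -0.00016755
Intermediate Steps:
B(D, q) = √(2 + D + q) (B(D, q) = √(2 + (D + q)) = √(2 + D + q))
1/(-5820 + (B(7, 4) + 38*(-4))) = 1/(-5820 + (√(2 + 7 + 4) + 38*(-4))) = 1/(-5820 + (√13 - 152)) = 1/(-5820 + (-152 + √13)) = 1/(-5972 + √13)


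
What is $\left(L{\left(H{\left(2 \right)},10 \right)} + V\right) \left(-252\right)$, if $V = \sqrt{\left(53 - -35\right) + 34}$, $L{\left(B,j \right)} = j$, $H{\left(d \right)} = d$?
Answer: $-2520 - 252 \sqrt{122} \approx -5303.4$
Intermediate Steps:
$V = \sqrt{122}$ ($V = \sqrt{\left(53 + 35\right) + 34} = \sqrt{88 + 34} = \sqrt{122} \approx 11.045$)
$\left(L{\left(H{\left(2 \right)},10 \right)} + V\right) \left(-252\right) = \left(10 + \sqrt{122}\right) \left(-252\right) = -2520 - 252 \sqrt{122}$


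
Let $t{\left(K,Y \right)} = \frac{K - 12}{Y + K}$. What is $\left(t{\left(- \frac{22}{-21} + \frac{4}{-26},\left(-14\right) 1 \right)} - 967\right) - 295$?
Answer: $- \frac{2256202}{1789} \approx -1261.2$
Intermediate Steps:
$t{\left(K,Y \right)} = \frac{-12 + K}{K + Y}$
$\left(t{\left(- \frac{22}{-21} + \frac{4}{-26},\left(-14\right) 1 \right)} - 967\right) - 295 = \left(\frac{-12 + \left(- \frac{22}{-21} + \frac{4}{-26}\right)}{\left(- \frac{22}{-21} + \frac{4}{-26}\right) - 14} - 967\right) - 295 = \left(\frac{-12 + \left(\left(-22\right) \left(- \frac{1}{21}\right) + 4 \left(- \frac{1}{26}\right)\right)}{\left(\left(-22\right) \left(- \frac{1}{21}\right) + 4 \left(- \frac{1}{26}\right)\right) - 14} - 967\right) - 295 = \left(\frac{-12 + \left(\frac{22}{21} - \frac{2}{13}\right)}{\left(\frac{22}{21} - \frac{2}{13}\right) - 14} - 967\right) - 295 = \left(\frac{-12 + \frac{244}{273}}{\frac{244}{273} - 14} - 967\right) - 295 = \left(\frac{1}{- \frac{3578}{273}} \left(- \frac{3032}{273}\right) - 967\right) - 295 = \left(\left(- \frac{273}{3578}\right) \left(- \frac{3032}{273}\right) - 967\right) - 295 = \left(\frac{1516}{1789} - 967\right) - 295 = - \frac{1728447}{1789} - 295 = - \frac{2256202}{1789}$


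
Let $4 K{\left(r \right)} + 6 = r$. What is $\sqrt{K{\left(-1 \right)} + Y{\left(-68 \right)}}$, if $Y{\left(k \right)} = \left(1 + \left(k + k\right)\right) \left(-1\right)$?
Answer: $\frac{\sqrt{533}}{2} \approx 11.543$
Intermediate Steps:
$K{\left(r \right)} = - \frac{3}{2} + \frac{r}{4}$
$Y{\left(k \right)} = -1 - 2 k$ ($Y{\left(k \right)} = \left(1 + 2 k\right) \left(-1\right) = -1 - 2 k$)
$\sqrt{K{\left(-1 \right)} + Y{\left(-68 \right)}} = \sqrt{\left(- \frac{3}{2} + \frac{1}{4} \left(-1\right)\right) - -135} = \sqrt{\left(- \frac{3}{2} - \frac{1}{4}\right) + \left(-1 + 136\right)} = \sqrt{- \frac{7}{4} + 135} = \sqrt{\frac{533}{4}} = \frac{\sqrt{533}}{2}$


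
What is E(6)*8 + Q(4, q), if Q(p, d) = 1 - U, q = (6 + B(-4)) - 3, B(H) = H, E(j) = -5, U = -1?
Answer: -38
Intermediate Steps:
q = -1 (q = (6 - 4) - 3 = 2 - 3 = -1)
Q(p, d) = 2 (Q(p, d) = 1 - 1*(-1) = 1 + 1 = 2)
E(6)*8 + Q(4, q) = -5*8 + 2 = -40 + 2 = -38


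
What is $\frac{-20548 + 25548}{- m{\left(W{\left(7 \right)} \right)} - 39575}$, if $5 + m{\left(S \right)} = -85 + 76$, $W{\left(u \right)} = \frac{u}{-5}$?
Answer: $- \frac{5000}{39561} \approx -0.12639$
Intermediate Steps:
$W{\left(u \right)} = - \frac{u}{5}$ ($W{\left(u \right)} = u \left(- \frac{1}{5}\right) = - \frac{u}{5}$)
$m{\left(S \right)} = -14$ ($m{\left(S \right)} = -5 + \left(-85 + 76\right) = -5 - 9 = -14$)
$\frac{-20548 + 25548}{- m{\left(W{\left(7 \right)} \right)} - 39575} = \frac{-20548 + 25548}{\left(-1\right) \left(-14\right) - 39575} = \frac{5000}{14 - 39575} = \frac{5000}{-39561} = 5000 \left(- \frac{1}{39561}\right) = - \frac{5000}{39561}$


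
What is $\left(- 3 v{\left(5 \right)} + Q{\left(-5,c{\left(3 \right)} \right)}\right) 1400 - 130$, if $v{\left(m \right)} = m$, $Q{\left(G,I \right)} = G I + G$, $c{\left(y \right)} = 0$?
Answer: $-28130$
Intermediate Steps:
$Q{\left(G,I \right)} = G + G I$
$\left(- 3 v{\left(5 \right)} + Q{\left(-5,c{\left(3 \right)} \right)}\right) 1400 - 130 = \left(\left(-3\right) 5 - 5 \left(1 + 0\right)\right) 1400 - 130 = \left(-15 - 5\right) 1400 - 130 = \left(-20\right) 1400 - 130 = -28000 - 130 = -28130$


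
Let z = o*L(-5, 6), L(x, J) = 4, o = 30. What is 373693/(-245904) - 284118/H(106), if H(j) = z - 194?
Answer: 34919049695/9098448 ≈ 3837.9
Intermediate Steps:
z = 120 (z = 30*4 = 120)
H(j) = -74 (H(j) = 120 - 194 = -74)
373693/(-245904) - 284118/H(106) = 373693/(-245904) - 284118/(-74) = 373693*(-1/245904) - 284118*(-1/74) = -373693/245904 + 142059/37 = 34919049695/9098448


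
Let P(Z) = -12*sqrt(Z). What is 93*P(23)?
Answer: -1116*sqrt(23) ≈ -5352.1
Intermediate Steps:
93*P(23) = 93*(-12*sqrt(23)) = -1116*sqrt(23)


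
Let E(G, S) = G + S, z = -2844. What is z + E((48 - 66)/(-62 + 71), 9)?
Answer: -2837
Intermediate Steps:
z + E((48 - 66)/(-62 + 71), 9) = -2844 + ((48 - 66)/(-62 + 71) + 9) = -2844 + (-18/9 + 9) = -2844 + (-18*⅑ + 9) = -2844 + (-2 + 9) = -2844 + 7 = -2837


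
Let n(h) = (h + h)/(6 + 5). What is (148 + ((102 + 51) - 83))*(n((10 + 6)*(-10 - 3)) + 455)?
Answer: 1000402/11 ≈ 90946.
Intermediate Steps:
n(h) = 2*h/11 (n(h) = (2*h)/11 = (2*h)*(1/11) = 2*h/11)
(148 + ((102 + 51) - 83))*(n((10 + 6)*(-10 - 3)) + 455) = (148 + ((102 + 51) - 83))*(2*((10 + 6)*(-10 - 3))/11 + 455) = (148 + (153 - 83))*(2*(16*(-13))/11 + 455) = (148 + 70)*((2/11)*(-208) + 455) = 218*(-416/11 + 455) = 218*(4589/11) = 1000402/11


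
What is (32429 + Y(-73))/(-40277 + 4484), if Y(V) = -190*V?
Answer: -15433/11931 ≈ -1.2935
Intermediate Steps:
(32429 + Y(-73))/(-40277 + 4484) = (32429 - 190*(-73))/(-40277 + 4484) = (32429 + 13870)/(-35793) = 46299*(-1/35793) = -15433/11931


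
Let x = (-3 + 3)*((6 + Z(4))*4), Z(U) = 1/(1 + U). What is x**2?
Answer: 0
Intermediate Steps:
x = 0 (x = (-3 + 3)*((6 + 1/(1 + 4))*4) = 0*((6 + 1/5)*4) = 0*((31/5)*4) = 0*(124/5) = 0)
x**2 = 0**2 = 0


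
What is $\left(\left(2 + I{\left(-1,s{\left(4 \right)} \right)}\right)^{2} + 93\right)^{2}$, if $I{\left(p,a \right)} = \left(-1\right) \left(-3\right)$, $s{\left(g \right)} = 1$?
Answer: $13924$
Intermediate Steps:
$I{\left(p,a \right)} = 3$
$\left(\left(2 + I{\left(-1,s{\left(4 \right)} \right)}\right)^{2} + 93\right)^{2} = \left(\left(2 + 3\right)^{2} + 93\right)^{2} = \left(5^{2} + 93\right)^{2} = \left(25 + 93\right)^{2} = 118^{2} = 13924$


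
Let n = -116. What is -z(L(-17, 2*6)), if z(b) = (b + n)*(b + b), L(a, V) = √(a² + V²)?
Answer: -866 + 232*√433 ≈ 3961.6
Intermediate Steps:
L(a, V) = √(V² + a²)
z(b) = 2*b*(-116 + b) (z(b) = (b - 116)*(b + b) = (-116 + b)*(2*b) = 2*b*(-116 + b))
-z(L(-17, 2*6)) = -2*√((2*6)² + (-17)²)*(-116 + √((2*6)² + (-17)²)) = -2*√(12² + 289)*(-116 + √(12² + 289)) = -2*√(144 + 289)*(-116 + √(144 + 289)) = -2*√433*(-116 + √433)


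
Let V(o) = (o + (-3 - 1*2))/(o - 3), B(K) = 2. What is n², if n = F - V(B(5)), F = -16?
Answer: 361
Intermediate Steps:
V(o) = (-5 + o)/(-3 + o) (V(o) = (o + (-3 - 2))/(-3 + o) = (o - 5)/(-3 + o) = (-5 + o)/(-3 + o))
n = -19 (n = -16 - (-5 + 2)/(-3 + 2) = -16 - (-3)/(-1) = -16 - (-1)*(-3) = -16 - 1*3 = -16 - 3 = -19)
n² = (-19)² = 361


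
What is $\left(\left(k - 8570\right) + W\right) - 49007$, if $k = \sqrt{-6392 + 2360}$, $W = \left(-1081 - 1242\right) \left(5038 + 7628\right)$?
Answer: $-29480695 + 24 i \sqrt{7} \approx -2.9481 \cdot 10^{7} + 63.498 i$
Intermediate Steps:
$W = -29423118$ ($W = \left(-2323\right) 12666 = -29423118$)
$k = 24 i \sqrt{7}$ ($k = \sqrt{-4032} = 24 i \sqrt{7} \approx 63.498 i$)
$\left(\left(k - 8570\right) + W\right) - 49007 = \left(\left(24 i \sqrt{7} - 8570\right) - 29423118\right) - 49007 = \left(\left(-8570 + 24 i \sqrt{7}\right) - 29423118\right) - 49007 = \left(-29431688 + 24 i \sqrt{7}\right) - 49007 = -29480695 + 24 i \sqrt{7}$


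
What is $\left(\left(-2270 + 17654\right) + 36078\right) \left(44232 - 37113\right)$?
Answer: $366357978$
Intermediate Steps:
$\left(\left(-2270 + 17654\right) + 36078\right) \left(44232 - 37113\right) = \left(15384 + 36078\right) 7119 = 51462 \cdot 7119 = 366357978$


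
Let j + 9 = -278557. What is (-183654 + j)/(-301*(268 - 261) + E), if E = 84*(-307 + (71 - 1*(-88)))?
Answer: 462220/14539 ≈ 31.792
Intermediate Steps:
j = -278566 (j = -9 - 278557 = -278566)
E = -12432 (E = 84*(-307 + (71 + 88)) = 84*(-307 + 159) = 84*(-148) = -12432)
(-183654 + j)/(-301*(268 - 261) + E) = (-183654 - 278566)/(-301*(268 - 261) - 12432) = -462220/(-301*7 - 12432) = -462220/(-2107 - 12432) = -462220/(-14539) = -462220*(-1/14539) = 462220/14539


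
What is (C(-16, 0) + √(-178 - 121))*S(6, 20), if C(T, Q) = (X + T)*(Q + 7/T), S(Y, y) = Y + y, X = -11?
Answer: 2457/8 + 26*I*√299 ≈ 307.13 + 449.58*I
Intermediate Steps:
C(T, Q) = (-11 + T)*(Q + 7/T)
(C(-16, 0) + √(-178 - 121))*S(6, 20) = ((7 - 77/(-16) - 11*0 + 0*(-16)) + √(-178 - 121))*(6 + 20) = ((7 - 77*(-1/16) + 0 + 0) + √(-299))*26 = ((7 + 77/16 + 0 + 0) + I*√299)*26 = (189/16 + I*√299)*26 = 2457/8 + 26*I*√299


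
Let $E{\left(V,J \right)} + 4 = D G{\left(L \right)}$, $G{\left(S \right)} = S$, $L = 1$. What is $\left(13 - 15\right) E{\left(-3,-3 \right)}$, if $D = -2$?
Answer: $12$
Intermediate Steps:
$E{\left(V,J \right)} = -6$ ($E{\left(V,J \right)} = -4 - 2 = -6$)
$\left(13 - 15\right) E{\left(-3,-3 \right)} = \left(13 - 15\right) \left(-6\right) = \left(-2\right) \left(-6\right) = 12$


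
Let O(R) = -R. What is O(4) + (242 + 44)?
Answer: 282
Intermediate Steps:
O(4) + (242 + 44) = -1*4 + (242 + 44) = -4 + 286 = 282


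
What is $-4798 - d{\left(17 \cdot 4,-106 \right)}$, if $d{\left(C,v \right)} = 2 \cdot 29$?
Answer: $-4856$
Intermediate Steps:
$d{\left(C,v \right)} = 58$
$-4798 - d{\left(17 \cdot 4,-106 \right)} = -4798 - 58 = -4856$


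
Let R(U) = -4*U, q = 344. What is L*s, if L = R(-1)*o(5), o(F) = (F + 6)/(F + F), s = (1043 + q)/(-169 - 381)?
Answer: -1387/125 ≈ -11.096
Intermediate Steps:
s = -1387/550 (s = (1043 + 344)/(-169 - 381) = 1387/(-550) = 1387*(-1/550) = -1387/550 ≈ -2.5218)
o(F) = (6 + F)/(2*F) (o(F) = (6 + F)/((2*F)) = (6 + F)*(1/(2*F)) = (6 + F)/(2*F))
L = 22/5 (L = (-4*(-1))*((½)*(6 + 5)/5) = 4*((½)*(⅕)*11) = 4*(11/10) = 22/5 ≈ 4.4000)
L*s = (22/5)*(-1387/550) = -1387/125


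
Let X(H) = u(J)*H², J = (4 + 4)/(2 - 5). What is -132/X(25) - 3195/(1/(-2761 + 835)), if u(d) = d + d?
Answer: 15383925099/2500 ≈ 6.1536e+6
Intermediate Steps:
J = -8/3 (J = 8/(-3) = 8*(-⅓) = -8/3 ≈ -2.6667)
u(d) = 2*d
X(H) = -16*H²/3 (X(H) = (2*(-8/3))*H² = -16*H²/3)
-132/X(25) - 3195/(1/(-2761 + 835)) = -132/((-16/3*25²)) - 3195/(1/(-2761 + 835)) = -132/((-16/3*625)) - 3195/(1/(-1926)) = -132/(-10000/3) - 3195/(-1/1926) = -132*(-3/10000) - 3195*(-1926) = 99/2500 + 6153570 = 15383925099/2500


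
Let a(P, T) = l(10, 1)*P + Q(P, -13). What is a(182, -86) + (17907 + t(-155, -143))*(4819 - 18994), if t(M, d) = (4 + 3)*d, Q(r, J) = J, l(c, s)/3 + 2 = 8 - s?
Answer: -239639833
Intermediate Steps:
l(c, s) = 18 - 3*s (l(c, s) = -6 + 3*(8 - s) = -6 + (24 - 3*s) = 18 - 3*s)
t(M, d) = 7*d
a(P, T) = -13 + 15*P (a(P, T) = (18 - 3*1)*P - 13 = (18 - 3)*P - 13 = 15*P - 13 = -13 + 15*P)
a(182, -86) + (17907 + t(-155, -143))*(4819 - 18994) = (-13 + 15*182) + (17907 + 7*(-143))*(4819 - 18994) = (-13 + 2730) + (17907 - 1001)*(-14175) = 2717 + 16906*(-14175) = 2717 - 239642550 = -239639833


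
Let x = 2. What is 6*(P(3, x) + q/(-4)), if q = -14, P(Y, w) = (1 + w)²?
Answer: 75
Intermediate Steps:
6*(P(3, x) + q/(-4)) = 6*((1 + 2)² - 14/(-4)) = 6*(3² - 14*(-¼)) = 6*(9 + 7/2) = 6*(25/2) = 75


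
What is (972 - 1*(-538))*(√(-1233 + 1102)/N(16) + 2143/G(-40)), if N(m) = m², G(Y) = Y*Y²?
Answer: -323593/6400 + 755*I*√131/128 ≈ -50.561 + 67.511*I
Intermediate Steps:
G(Y) = Y³
(972 - 1*(-538))*(√(-1233 + 1102)/N(16) + 2143/G(-40)) = (972 - 1*(-538))*(√(-1233 + 1102)/(16²) + 2143/((-40)³)) = (972 + 538)*(√(-131)/256 + 2143/(-64000)) = 1510*((I*√131)*(1/256) + 2143*(-1/64000)) = 1510*(I*√131/256 - 2143/64000) = 1510*(-2143/64000 + I*√131/256) = -323593/6400 + 755*I*√131/128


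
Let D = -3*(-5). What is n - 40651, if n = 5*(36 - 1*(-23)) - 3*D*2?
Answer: -40446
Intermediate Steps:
D = 15
n = 205 (n = 5*(36 - 1*(-23)) - 3*15*2 = 5*(36 + 23) - 45*2 = 5*59 - 90 = 295 - 90 = 205)
n - 40651 = 205 - 40651 = -40446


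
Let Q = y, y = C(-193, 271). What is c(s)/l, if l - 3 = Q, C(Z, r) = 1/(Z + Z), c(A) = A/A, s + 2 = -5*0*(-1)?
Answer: 386/1157 ≈ 0.33362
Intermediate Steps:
s = -2 (s = -2 - 5*0*(-1) = -2 + 0*(-1) = -2 + 0 = -2)
c(A) = 1
C(Z, r) = 1/(2*Z)
y = -1/386 (y = (½)/(-193) = (½)*(-1/193) = -1/386 ≈ -0.0025907)
Q = -1/386 ≈ -0.0025907
l = 1157/386 (l = 3 - 1/386 = 1157/386 ≈ 2.9974)
c(s)/l = 1/(1157/386) = 1*(386/1157) = 386/1157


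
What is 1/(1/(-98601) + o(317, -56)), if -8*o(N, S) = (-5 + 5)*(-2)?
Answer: -98601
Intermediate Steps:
o(N, S) = 0 (o(N, S) = -(-5 + 5)*(-2)/8 = -0*(-2) = -1/8*0 = 0)
1/(1/(-98601) + o(317, -56)) = 1/(1/(-98601) + 0) = 1/(-1/98601 + 0) = 1/(-1/98601) = -98601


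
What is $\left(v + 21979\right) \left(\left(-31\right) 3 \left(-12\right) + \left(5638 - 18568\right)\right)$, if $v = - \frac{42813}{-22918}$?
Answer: $- \frac{2975695759245}{11459} \approx -2.5968 \cdot 10^{8}$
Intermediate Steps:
$v = \frac{42813}{22918}$ ($v = \left(-42813\right) \left(- \frac{1}{22918}\right) = \frac{42813}{22918} \approx 1.8681$)
$\left(v + 21979\right) \left(\left(-31\right) 3 \left(-12\right) + \left(5638 - 18568\right)\right) = \left(\frac{42813}{22918} + 21979\right) \left(\left(-31\right) 3 \left(-12\right) + \left(5638 - 18568\right)\right) = \frac{503757535 \left(\left(-93\right) \left(-12\right) - 12930\right)}{22918} = \frac{503757535 \left(1116 - 12930\right)}{22918} = \frac{503757535}{22918} \left(-11814\right) = - \frac{2975695759245}{11459}$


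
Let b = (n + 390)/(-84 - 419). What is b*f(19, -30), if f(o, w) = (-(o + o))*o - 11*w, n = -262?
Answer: 50176/503 ≈ 99.753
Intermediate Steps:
b = -128/503 (b = (-262 + 390)/(-84 - 419) = 128/(-503) = 128*(-1/503) = -128/503 ≈ -0.25447)
f(o, w) = -11*w - 2*o² (f(o, w) = (-2*o)*o - 11*w = -2*o² - 11*w = -11*w - 2*o²)
b*f(19, -30) = -128*(-11*(-30) - 2*19²)/503 = -128*(330 - 2*361)/503 = -128*(330 - 722)/503 = -128/503*(-392) = 50176/503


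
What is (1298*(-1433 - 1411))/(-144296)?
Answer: 461439/18037 ≈ 25.583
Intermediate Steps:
(1298*(-1433 - 1411))/(-144296) = (1298*(-2844))*(-1/144296) = -3691512*(-1/144296) = 461439/18037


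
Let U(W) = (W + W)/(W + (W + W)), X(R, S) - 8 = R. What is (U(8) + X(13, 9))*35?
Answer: 2275/3 ≈ 758.33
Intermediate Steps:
X(R, S) = 8 + R
U(W) = 2/3 (U(W) = (2*W)/(W + 2*W) = (2*W)/((3*W)) = (2*W)*(1/(3*W)) = 2/3)
(U(8) + X(13, 9))*35 = (2/3 + (8 + 13))*35 = (2/3 + 21)*35 = (65/3)*35 = 2275/3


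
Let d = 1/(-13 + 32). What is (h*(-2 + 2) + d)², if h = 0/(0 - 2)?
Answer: 1/361 ≈ 0.0027701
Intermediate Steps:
h = 0 (h = 0/(-2) = 0*(-½) = 0)
d = 1/19 ≈ 0.052632
(h*(-2 + 2) + d)² = (0*(-2 + 2) + 1/19)² = (0*0 + 1/19)² = (0 + 1/19)² = (1/19)² = 1/361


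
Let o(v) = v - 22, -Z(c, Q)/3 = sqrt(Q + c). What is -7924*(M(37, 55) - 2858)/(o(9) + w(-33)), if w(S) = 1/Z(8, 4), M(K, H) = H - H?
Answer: -31796095968/18251 + 135880752*sqrt(3)/18251 ≈ -1.7293e+6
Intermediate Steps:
Z(c, Q) = -3*sqrt(Q + c)
M(K, H) = 0
w(S) = -sqrt(3)/18 (w(S) = 1/(-3*sqrt(4 + 8)) = 1/(-6*sqrt(3)) = -sqrt(3)/18)
o(v) = -22 + v
-7924*(M(37, 55) - 2858)/(o(9) + w(-33)) = -7924*(0 - 2858)/((-22 + 9) - sqrt(3)/18) = -7924*(-2858/(-13 - sqrt(3)/18)) = -7924/(13/2858 + sqrt(3)/51444)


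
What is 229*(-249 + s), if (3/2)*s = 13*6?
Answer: -45113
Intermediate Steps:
s = 52 (s = 2*(13*6)/3 = (2/3)*78 = 52)
229*(-249 + s) = 229*(-249 + 52) = 229*(-197) = -45113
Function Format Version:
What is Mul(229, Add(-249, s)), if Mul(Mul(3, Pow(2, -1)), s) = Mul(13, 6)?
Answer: -45113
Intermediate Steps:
s = 52 (s = Mul(Rational(2, 3), Mul(13, 6)) = Mul(Rational(2, 3), 78) = 52)
Mul(229, Add(-249, s)) = Mul(229, Add(-249, 52)) = Mul(229, -197) = -45113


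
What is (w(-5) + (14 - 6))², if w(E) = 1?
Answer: 81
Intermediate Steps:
(w(-5) + (14 - 6))² = (1 + (14 - 6))² = (1 + 8)² = 9² = 81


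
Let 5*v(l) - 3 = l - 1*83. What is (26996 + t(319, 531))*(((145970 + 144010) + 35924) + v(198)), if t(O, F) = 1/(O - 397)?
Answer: 1715753775653/195 ≈ 8.7987e+9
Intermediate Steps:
v(l) = -16 + l/5 (v(l) = ⅗ + (l - 1*83)/5 = ⅗ + (l - 83)/5 = ⅗ + (-83 + l)/5 = ⅗ + (-83/5 + l/5) = -16 + l/5)
t(O, F) = 1/(-397 + O)
(26996 + t(319, 531))*(((145970 + 144010) + 35924) + v(198)) = (26996 + 1/(-397 + 319))*(((145970 + 144010) + 35924) + (-16 + (⅕)*198)) = (26996 + 1/(-78))*((289980 + 35924) + (-16 + 198/5)) = (26996 - 1/78)*(325904 + 118/5) = (2105687/78)*(1629638/5) = 1715753775653/195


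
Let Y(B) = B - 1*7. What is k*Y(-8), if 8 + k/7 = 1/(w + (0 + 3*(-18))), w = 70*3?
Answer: 43645/52 ≈ 839.33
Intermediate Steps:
Y(B) = -7 + B (Y(B) = B - 7 = -7 + B)
w = 210
k = -8729/156 (k = -56 + 7/(210 + (0 + 3*(-18))) = -56 + 7/(210 + (0 - 54)) = -56 + 7/(210 - 54) = -56 + 7/156 = -8729/156 ≈ -55.955)
k*Y(-8) = -8729*(-7 - 8)/156 = -8729/156*(-15) = 43645/52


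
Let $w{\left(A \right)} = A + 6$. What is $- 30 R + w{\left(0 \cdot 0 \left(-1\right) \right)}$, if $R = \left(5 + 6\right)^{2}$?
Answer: $-3624$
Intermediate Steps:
$w{\left(A \right)} = 6 + A$
$R = 121$ ($R = 11^{2} = 121$)
$- 30 R + w{\left(0 \cdot 0 \left(-1\right) \right)} = \left(-30\right) 121 + \left(6 + 0 \cdot 0 \left(-1\right)\right) = -3630 + \left(6 + 0 \left(-1\right)\right) = -3630 + \left(6 + 0\right) = -3630 + 6 = -3624$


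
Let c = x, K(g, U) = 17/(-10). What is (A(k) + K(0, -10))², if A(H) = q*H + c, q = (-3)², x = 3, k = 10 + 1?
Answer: 1006009/100 ≈ 10060.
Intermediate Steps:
k = 11
K(g, U) = -17/10 (K(g, U) = 17*(-⅒) = -17/10)
c = 3
q = 9
A(H) = 3 + 9*H (A(H) = 9*H + 3 = 3 + 9*H)
(A(k) + K(0, -10))² = ((3 + 9*11) - 17/10)² = ((3 + 99) - 17/10)² = (102 - 17/10)² = (1003/10)² = 1006009/100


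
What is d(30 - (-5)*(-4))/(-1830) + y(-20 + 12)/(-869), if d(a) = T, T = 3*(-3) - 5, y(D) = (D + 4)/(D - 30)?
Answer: 113747/15107565 ≈ 0.0075291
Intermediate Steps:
y(D) = (4 + D)/(-30 + D)
T = -14 (T = -9 - 5 = -14)
d(a) = -14
d(30 - (-5)*(-4))/(-1830) + y(-20 + 12)/(-869) = -14/(-1830) + ((4 + (-20 + 12))/(-30 + (-20 + 12)))/(-869) = -14*(-1/1830) + ((4 - 8)/(-30 - 8))*(-1/869) = 7/915 + (-4/(-38))*(-1/869) = 7/915 - 1/38*(-4)*(-1/869) = 7/915 + (2/19)*(-1/869) = 7/915 - 2/16511 = 113747/15107565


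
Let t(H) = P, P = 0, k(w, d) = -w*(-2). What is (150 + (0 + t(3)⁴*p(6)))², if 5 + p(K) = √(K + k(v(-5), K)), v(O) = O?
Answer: 22500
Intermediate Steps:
k(w, d) = 2*w
t(H) = 0
p(K) = -5 + √(-10 + K) (p(K) = -5 + √(K + 2*(-5)) = -5 + √(K - 10) = -5 + √(-10 + K))
(150 + (0 + t(3)⁴*p(6)))² = (150 + (0 + 0⁴*(-5 + √(-10 + 6))))² = (150 + (0 + 0*(-5 + √(-4))))² = (150 + (0 + 0*(-5 + 2*I)))² = (150 + (0 + 0))² = (150 + 0)² = 150² = 22500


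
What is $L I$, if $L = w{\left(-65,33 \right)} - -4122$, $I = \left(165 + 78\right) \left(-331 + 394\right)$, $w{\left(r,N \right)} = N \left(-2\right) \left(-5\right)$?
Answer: $68155668$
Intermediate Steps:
$w{\left(r,N \right)} = 10 N$ ($w{\left(r,N \right)} = - 2 N \left(-5\right) = 10 N$)
$I = 15309$ ($I = 243 \cdot 63 = 15309$)
$L = 4452$ ($L = 10 \cdot 33 - -4122 = 330 + 4122 = 4452$)
$L I = 4452 \cdot 15309 = 68155668$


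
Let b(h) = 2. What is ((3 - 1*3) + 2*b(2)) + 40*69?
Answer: 2764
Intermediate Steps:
((3 - 1*3) + 2*b(2)) + 40*69 = ((3 - 1*3) + 2*2) + 40*69 = ((3 - 3) + 4) + 2760 = (0 + 4) + 2760 = 4 + 2760 = 2764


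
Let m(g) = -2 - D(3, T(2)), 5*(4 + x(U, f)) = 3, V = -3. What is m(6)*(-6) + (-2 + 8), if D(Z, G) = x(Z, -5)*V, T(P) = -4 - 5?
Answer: 396/5 ≈ 79.200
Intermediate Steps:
x(U, f) = -17/5 (x(U, f) = -4 + (1/5)*3 = -4 + 3/5 = -17/5)
T(P) = -9
D(Z, G) = 51/5 (D(Z, G) = -17/5*(-3) = 51/5)
m(g) = -61/5 (m(g) = -2 - 1*51/5 = -2 - 51/5 = -61/5)
m(6)*(-6) + (-2 + 8) = -61/5*(-6) + (-2 + 8) = 366/5 + 6 = 396/5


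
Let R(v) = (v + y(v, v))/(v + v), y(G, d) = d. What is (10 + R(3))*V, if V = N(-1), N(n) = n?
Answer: -11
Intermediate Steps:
V = -1
R(v) = 1 (R(v) = (v + v)/(v + v) = (2*v)/((2*v)) = (2*v)*(1/(2*v)) = 1)
(10 + R(3))*V = (10 + 1)*(-1) = 11*(-1) = -11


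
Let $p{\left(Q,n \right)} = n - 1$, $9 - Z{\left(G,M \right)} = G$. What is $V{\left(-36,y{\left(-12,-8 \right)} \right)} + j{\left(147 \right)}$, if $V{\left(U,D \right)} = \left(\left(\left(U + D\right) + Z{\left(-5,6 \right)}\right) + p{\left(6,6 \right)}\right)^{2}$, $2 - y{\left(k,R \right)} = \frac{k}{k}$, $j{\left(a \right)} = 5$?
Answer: $261$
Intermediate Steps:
$Z{\left(G,M \right)} = 9 - G$
$p{\left(Q,n \right)} = -1 + n$
$y{\left(k,R \right)} = 1$ ($y{\left(k,R \right)} = 2 - \frac{k}{k} = 2 - 1 = 1$)
$V{\left(U,D \right)} = \left(19 + D + U\right)^{2}$ ($V{\left(U,D \right)} = \left(\left(\left(U + D\right) + \left(9 - -5\right)\right) + \left(-1 + 6\right)\right)^{2} = \left(\left(\left(D + U\right) + \left(9 + 5\right)\right) + 5\right)^{2} = \left(\left(\left(D + U\right) + 14\right) + 5\right)^{2} = \left(\left(14 + D + U\right) + 5\right)^{2} = \left(19 + D + U\right)^{2}$)
$V{\left(-36,y{\left(-12,-8 \right)} \right)} + j{\left(147 \right)} = \left(19 + 1 - 36\right)^{2} + 5 = \left(-16\right)^{2} + 5 = 256 + 5 = 261$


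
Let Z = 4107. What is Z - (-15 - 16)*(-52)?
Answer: 2495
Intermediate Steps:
Z - (-15 - 16)*(-52) = 4107 - (-15 - 16)*(-52) = 4107 - (-31)*(-52) = 4107 - 1*1612 = 4107 - 1612 = 2495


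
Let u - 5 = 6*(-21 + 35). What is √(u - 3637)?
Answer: 2*I*√887 ≈ 59.565*I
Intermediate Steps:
u = 89 (u = 5 + 6*(-21 + 35) = 5 + 6*14 = 5 + 84 = 89)
√(u - 3637) = √(89 - 3637) = √(-3548) = 2*I*√887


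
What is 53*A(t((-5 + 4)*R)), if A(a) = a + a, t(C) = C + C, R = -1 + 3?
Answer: -424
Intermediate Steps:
R = 2
t(C) = 2*C
A(a) = 2*a
53*A(t((-5 + 4)*R)) = 53*(2*(2*((-5 + 4)*2))) = 53*(2*(2*(-1*2))) = 53*(2*(2*(-2))) = 53*(2*(-4)) = 53*(-8) = -424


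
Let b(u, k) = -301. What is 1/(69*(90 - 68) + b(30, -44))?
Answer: 1/1217 ≈ 0.00082169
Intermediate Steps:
1/(69*(90 - 68) + b(30, -44)) = 1/(69*(90 - 68) - 301) = 1/(69*22 - 301) = 1/(1518 - 301) = 1/1217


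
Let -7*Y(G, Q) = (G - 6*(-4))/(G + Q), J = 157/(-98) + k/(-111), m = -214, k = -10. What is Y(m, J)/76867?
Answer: -42180/25743186559 ≈ -1.6385e-6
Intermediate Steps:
J = -16447/10878 (J = 157/(-98) - 10/(-111) = 157*(-1/98) - 10*(-1/111) = -157/98 + 10/111 = -16447/10878 ≈ -1.5120)
Y(G, Q) = -(24 + G)/(7*(G + Q)) (Y(G, Q) = -(G - 6*(-4))/(7*(G + Q)) = -(G + 24)/(7*(G + Q)) = -(24 + G)/(7*(G + Q)))
Y(m, J)/76867 = ((-24 - 1*(-214))/(7*(-214 - 16447/10878)))/76867 = ((-24 + 214)/(7*(-2344339/10878)))*(1/76867) = ((⅐)*(-10878/2344339)*190)*(1/76867) = -295260/2344339*1/76867 = -42180/25743186559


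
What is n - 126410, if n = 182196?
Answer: 55786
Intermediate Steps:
n - 126410 = 182196 - 126410 = 55786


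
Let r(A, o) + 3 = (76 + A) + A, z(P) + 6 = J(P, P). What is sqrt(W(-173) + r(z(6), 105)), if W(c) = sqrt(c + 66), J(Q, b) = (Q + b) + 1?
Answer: sqrt(87 + I*sqrt(107)) ≈ 9.3438 + 0.55353*I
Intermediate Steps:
J(Q, b) = 1 + Q + b
z(P) = -5 + 2*P (z(P) = -6 + (1 + P + P) = -6 + (1 + 2*P) = -5 + 2*P)
r(A, o) = 73 + 2*A (r(A, o) = -3 + ((76 + A) + A) = -3 + (76 + 2*A) = 73 + 2*A)
W(c) = sqrt(66 + c)
sqrt(W(-173) + r(z(6), 105)) = sqrt(sqrt(66 - 173) + (73 + 2*(-5 + 2*6))) = sqrt(sqrt(-107) + (73 + 2*(-5 + 12))) = sqrt(I*sqrt(107) + (73 + 2*7)) = sqrt(I*sqrt(107) + (73 + 14)) = sqrt(I*sqrt(107) + 87) = sqrt(87 + I*sqrt(107))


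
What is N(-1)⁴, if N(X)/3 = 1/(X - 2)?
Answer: 1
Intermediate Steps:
N(X) = 3/(-2 + X) (N(X) = 3/(X - 2) = 3/(-2 + X))
N(-1)⁴ = (3/(-2 - 1))⁴ = (3/(-3))⁴ = (3*(-⅓))⁴ = (-1)⁴ = 1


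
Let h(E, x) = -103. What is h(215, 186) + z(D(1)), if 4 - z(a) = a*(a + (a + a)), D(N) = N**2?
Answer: -102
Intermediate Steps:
z(a) = 4 - 3*a**2 (z(a) = 4 - a*(a + (a + a)) = 4 - a*(a + 2*a) = 4 - a*3*a = 4 - 3*a**2)
h(215, 186) + z(D(1)) = -103 + (4 - 3*(1**2)**2) = -103 + (4 - 3*1**2) = -103 + (4 - 3*1) = -103 + (4 - 3) = -103 + 1 = -102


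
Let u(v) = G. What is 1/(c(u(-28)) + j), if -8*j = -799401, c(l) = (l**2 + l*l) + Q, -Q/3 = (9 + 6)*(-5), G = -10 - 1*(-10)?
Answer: 8/801201 ≈ 9.9850e-6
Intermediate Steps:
G = 0 (G = -10 + 10 = 0)
Q = 225 (Q = -3*(9 + 6)*(-5) = -45*(-5) = -3*(-75) = 225)
u(v) = 0
c(l) = 225 + 2*l**2 (c(l) = (l**2 + l*l) + 225 = (l**2 + l**2) + 225 = 2*l**2 + 225 = 225 + 2*l**2)
j = 799401/8 (j = -1/8*(-799401) = 799401/8 ≈ 99925.)
1/(c(u(-28)) + j) = 1/((225 + 2*0**2) + 799401/8) = 1/((225 + 2*0) + 799401/8) = 1/((225 + 0) + 799401/8) = 1/(225 + 799401/8) = 1/(801201/8) = 8/801201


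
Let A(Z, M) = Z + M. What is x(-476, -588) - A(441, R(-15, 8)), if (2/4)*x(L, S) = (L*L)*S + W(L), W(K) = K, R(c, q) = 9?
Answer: -266454778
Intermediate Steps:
A(Z, M) = M + Z
x(L, S) = 2*L + 2*S*L² (x(L, S) = 2*((L*L)*S + L) = 2*(L²*S + L) = 2*(S*L² + L) = 2*(L + S*L²) = 2*L + 2*S*L²)
x(-476, -588) - A(441, R(-15, 8)) = 2*(-476)*(1 - 476*(-588)) - (9 + 441) = 2*(-476)*(1 + 279888) - 1*450 = 2*(-476)*279889 - 450 = -266454328 - 450 = -266454778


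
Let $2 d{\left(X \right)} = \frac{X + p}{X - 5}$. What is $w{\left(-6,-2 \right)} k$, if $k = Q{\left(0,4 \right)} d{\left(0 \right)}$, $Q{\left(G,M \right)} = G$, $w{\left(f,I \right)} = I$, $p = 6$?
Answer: $0$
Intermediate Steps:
$d{\left(X \right)} = \frac{6 + X}{2 \left(-5 + X\right)}$ ($d{\left(X \right)} = \frac{\left(X + 6\right) \frac{1}{X - 5}}{2} = \frac{\left(6 + X\right) \frac{1}{-5 + X}}{2} = \frac{\frac{1}{-5 + X} \left(6 + X\right)}{2} = \frac{6 + X}{2 \left(-5 + X\right)}$)
$k = 0$ ($k = 0 \frac{6 + 0}{2 \left(-5 + 0\right)} = 0 \cdot \frac{1}{2} \frac{1}{-5} \cdot 6 = 0 \cdot \frac{1}{2} \left(- \frac{1}{5}\right) 6 = 0 \left(- \frac{3}{5}\right) = 0$)
$w{\left(-6,-2 \right)} k = \left(-2\right) 0 = 0$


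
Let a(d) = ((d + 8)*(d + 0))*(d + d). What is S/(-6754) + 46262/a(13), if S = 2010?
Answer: 74546642/11984973 ≈ 6.2200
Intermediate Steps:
a(d) = 2*d²*(8 + d) (a(d) = ((8 + d)*d)*(2*d) = (d*(8 + d))*(2*d) = 2*d²*(8 + d))
S/(-6754) + 46262/a(13) = 2010/(-6754) + 46262/((2*13²*(8 + 13))) = 2010*(-1/6754) + 46262/((2*169*21)) = -1005/3377 + 46262/7098 = -1005/3377 + 46262*(1/7098) = -1005/3377 + 23131/3549 = 74546642/11984973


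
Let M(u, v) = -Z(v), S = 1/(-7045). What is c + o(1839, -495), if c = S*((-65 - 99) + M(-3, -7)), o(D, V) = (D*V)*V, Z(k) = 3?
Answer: 3174483869042/7045 ≈ 4.5060e+8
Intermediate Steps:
S = -1/7045 ≈ -0.00014194
M(u, v) = -3 (M(u, v) = -1*3 = -3)
o(D, V) = D*V**2
c = 167/7045 (c = -((-65 - 99) - 3)/7045 = -(-164 - 3)/7045 = -1/7045*(-167) = 167/7045 ≈ 0.023705)
c + o(1839, -495) = 167/7045 + 1839*(-495)**2 = 167/7045 + 1839*245025 = 167/7045 + 450600975 = 3174483869042/7045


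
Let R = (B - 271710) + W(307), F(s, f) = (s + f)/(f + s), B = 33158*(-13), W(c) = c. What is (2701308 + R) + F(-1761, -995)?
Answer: 1998852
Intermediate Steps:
B = -431054
F(s, f) = 1 (F(s, f) = (f + s)/(f + s) = 1)
R = -702457 (R = (-431054 - 271710) + 307 = -702764 + 307 = -702457)
(2701308 + R) + F(-1761, -995) = (2701308 - 702457) + 1 = 1998851 + 1 = 1998852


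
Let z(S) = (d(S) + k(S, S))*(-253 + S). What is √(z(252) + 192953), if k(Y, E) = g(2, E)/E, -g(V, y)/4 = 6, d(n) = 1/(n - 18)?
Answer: √57522403666/546 ≈ 439.26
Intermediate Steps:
d(n) = 1/(-18 + n)
g(V, y) = -24 (g(V, y) = -4*6 = -24)
k(Y, E) = -24/E
z(S) = (-253 + S)*(1/(-18 + S) - 24/S) (z(S) = (1/(-18 + S) - 24/S)*(-253 + S) = (-253 + S)*(1/(-18 + S) - 24/S))
√(z(252) + 192953) = √((-109296 - 23*252² + 6251*252)/(252*(-18 + 252)) + 192953) = √((1/252)*(-109296 - 23*63504 + 1575252)/234 + 192953) = √((1/252)*(1/234)*(-109296 - 1460592 + 1575252) + 192953) = √((1/252)*(1/234)*5364 + 192953) = √(149/1638 + 192953) = √(316057163/1638) = √57522403666/546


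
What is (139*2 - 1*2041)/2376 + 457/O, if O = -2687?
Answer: -5823013/6384312 ≈ -0.91208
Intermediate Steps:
(139*2 - 1*2041)/2376 + 457/O = (139*2 - 1*2041)/2376 + 457/(-2687) = (278 - 2041)*(1/2376) + 457*(-1/2687) = -1763*1/2376 - 457/2687 = -1763/2376 - 457/2687 = -5823013/6384312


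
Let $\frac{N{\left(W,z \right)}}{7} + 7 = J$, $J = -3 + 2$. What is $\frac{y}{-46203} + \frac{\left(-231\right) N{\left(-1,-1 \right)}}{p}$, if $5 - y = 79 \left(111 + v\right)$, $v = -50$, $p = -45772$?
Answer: $- \frac{94333900}{528700929} \approx -0.17843$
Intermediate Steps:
$y = -4814$ ($y = 5 - 79 \left(111 - 50\right) = 5 - 79 \cdot 61 = 5 - 4819 = -4814$)
$J = -1$
$N{\left(W,z \right)} = -56$ ($N{\left(W,z \right)} = -49 + 7 \left(-1\right) = -49 - 7 = -56$)
$\frac{y}{-46203} + \frac{\left(-231\right) N{\left(-1,-1 \right)}}{p} = - \frac{4814}{-46203} + \frac{\left(-231\right) \left(-56\right)}{-45772} = \left(-4814\right) \left(- \frac{1}{46203}\right) + 12936 \left(- \frac{1}{45772}\right) = \frac{4814}{46203} - \frac{3234}{11443} = - \frac{94333900}{528700929}$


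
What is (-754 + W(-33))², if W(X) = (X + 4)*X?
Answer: 41209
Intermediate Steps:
W(X) = X*(4 + X) (W(X) = (4 + X)*X = X*(4 + X))
(-754 + W(-33))² = (-754 - 33*(4 - 33))² = (-754 - 33*(-29))² = (-754 + 957)² = 203² = 41209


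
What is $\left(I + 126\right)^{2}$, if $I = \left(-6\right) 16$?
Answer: $900$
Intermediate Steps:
$I = -96$
$\left(I + 126\right)^{2} = \left(-96 + 126\right)^{2} = 30^{2} = 900$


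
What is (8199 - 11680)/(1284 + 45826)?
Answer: -3481/47110 ≈ -0.073891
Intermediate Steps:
(8199 - 11680)/(1284 + 45826) = -3481/47110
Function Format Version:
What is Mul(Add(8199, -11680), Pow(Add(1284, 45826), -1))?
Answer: Rational(-3481, 47110) ≈ -0.073891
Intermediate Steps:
Mul(Add(8199, -11680), Pow(Add(1284, 45826), -1)) = Mul(-3481, Pow(47110, -1)) = Mul(-3481, Rational(1, 47110)) = Rational(-3481, 47110)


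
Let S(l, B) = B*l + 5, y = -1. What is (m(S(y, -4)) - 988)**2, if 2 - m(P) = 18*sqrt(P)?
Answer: 1081600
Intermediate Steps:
S(l, B) = 5 + B*l
m(P) = 2 - 18*sqrt(P)
(m(S(y, -4)) - 988)**2 = ((2 - 18*sqrt(5 - 4*(-1))) - 988)**2 = ((2 - 18*sqrt(5 + 4)) - 988)**2 = ((2 - 18*sqrt(9)) - 988)**2 = ((2 - 18*3) - 988)**2 = ((2 - 54) - 988)**2 = (-52 - 988)**2 = (-1040)**2 = 1081600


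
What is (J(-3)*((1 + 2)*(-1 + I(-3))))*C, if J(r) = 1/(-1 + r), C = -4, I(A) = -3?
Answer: -12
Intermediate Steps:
(J(-3)*((1 + 2)*(-1 + I(-3))))*C = (((1 + 2)*(-1 - 3))/(-1 - 3))*(-4) = ((3*(-4))/(-4))*(-4) = -¼*(-12)*(-4) = 3*(-4) = -12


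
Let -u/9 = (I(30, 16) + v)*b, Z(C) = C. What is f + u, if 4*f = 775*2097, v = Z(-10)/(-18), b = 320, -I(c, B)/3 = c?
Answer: 2655575/4 ≈ 6.6389e+5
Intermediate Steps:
I(c, B) = -3*c
v = 5/9 (v = -10/(-18) = -10*(-1/18) = 5/9 ≈ 0.55556)
u = 257600 (u = -9*(-3*30 + 5/9)*320 = -9*(-90 + 5/9)*320 = -(-805)*320 = -9*(-257600/9) = 257600)
f = 1625175/4 (f = (775*2097)/4 = (¼)*1625175 = 1625175/4 ≈ 4.0629e+5)
f + u = 1625175/4 + 257600 = 2655575/4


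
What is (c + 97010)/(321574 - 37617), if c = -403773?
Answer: -306763/283957 ≈ -1.0803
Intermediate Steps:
(c + 97010)/(321574 - 37617) = (-403773 + 97010)/(321574 - 37617) = -306763/283957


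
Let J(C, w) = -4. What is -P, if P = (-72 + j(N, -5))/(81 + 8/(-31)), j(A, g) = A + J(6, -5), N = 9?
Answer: 2077/2503 ≈ 0.82980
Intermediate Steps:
j(A, g) = -4 + A (j(A, g) = A - 4 = -4 + A)
P = -2077/2503 (P = (-72 + (-4 + 9))/(81 + 8/(-31)) = (-72 + 5)/(81 + 8*(-1/31)) = -67/(81 - 8/31) = -67/2503/31 = -67*31/2503 = -2077/2503 ≈ -0.82980)
-P = -1*(-2077/2503) = 2077/2503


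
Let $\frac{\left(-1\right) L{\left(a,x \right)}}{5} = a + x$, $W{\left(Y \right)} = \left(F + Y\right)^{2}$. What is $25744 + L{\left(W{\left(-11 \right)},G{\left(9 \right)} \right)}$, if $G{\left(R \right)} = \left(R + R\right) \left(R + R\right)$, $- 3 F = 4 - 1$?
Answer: $23404$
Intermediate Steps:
$F = -1$ ($F = - \frac{4 - 1}{3} = \left(- \frac{1}{3}\right) 3 = -1$)
$W{\left(Y \right)} = \left(-1 + Y\right)^{2}$
$G{\left(R \right)} = 4 R^{2}$ ($G{\left(R \right)} = 2 R 2 R = 4 R^{2}$)
$L{\left(a,x \right)} = - 5 a - 5 x$ ($L{\left(a,x \right)} = - 5 \left(a + x\right) = - 5 a - 5 x$)
$25744 + L{\left(W{\left(-11 \right)},G{\left(9 \right)} \right)} = 25744 - \left(5 \left(-1 - 11\right)^{2} + 5 \cdot 4 \cdot 9^{2}\right) = 25744 - \left(720 + 5 \cdot 4 \cdot 81\right) = 25744 - 2340 = 23404$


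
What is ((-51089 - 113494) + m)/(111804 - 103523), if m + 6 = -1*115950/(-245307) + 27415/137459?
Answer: -1849953873004434/93077487444851 ≈ -19.875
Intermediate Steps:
m = -59884822341/11239884971 (m = -6 + (-1*115950/(-245307) + 27415/137459) = -6 + (-115950*(-1/245307) + 27415*(1/137459)) = -6 + (38650/81769 + 27415/137459) = -6 + 7554487485/11239884971 = -59884822341/11239884971 ≈ -5.3279)
((-51089 - 113494) + m)/(111804 - 103523) = ((-51089 - 113494) - 59884822341/11239884971)/(111804 - 103523) = (-164583 - 59884822341/11239884971)/8281 = -1849953873004434/11239884971*1/8281 = -1849953873004434/93077487444851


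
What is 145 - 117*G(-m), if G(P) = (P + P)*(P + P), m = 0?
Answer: 145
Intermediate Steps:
G(P) = 4*P² (G(P) = (2*P)*(2*P) = 4*P²)
145 - 117*G(-m) = 145 - 468*(-1*0)² = 145 - 468*0² = 145 - 468*0 = 145 - 117*0 = 145 + 0 = 145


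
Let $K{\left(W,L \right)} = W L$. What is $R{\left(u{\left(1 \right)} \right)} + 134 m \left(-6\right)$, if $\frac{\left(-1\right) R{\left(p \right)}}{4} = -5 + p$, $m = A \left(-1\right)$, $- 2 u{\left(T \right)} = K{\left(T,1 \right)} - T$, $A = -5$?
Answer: $-4000$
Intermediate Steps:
$K{\left(W,L \right)} = L W$
$u{\left(T \right)} = 0$ ($u{\left(T \right)} = - \frac{1 T - T}{2} = - \frac{T - T}{2} = \left(- \frac{1}{2}\right) 0 = 0$)
$m = 5$ ($m = \left(-5\right) \left(-1\right) = 5$)
$R{\left(p \right)} = 20 - 4 p$ ($R{\left(p \right)} = - 4 \left(-5 + p\right) = 20 - 4 p$)
$R{\left(u{\left(1 \right)} \right)} + 134 m \left(-6\right) = \left(20 - 0\right) + 134 \cdot 5 \left(-6\right) = \left(20 + 0\right) + 134 \left(-30\right) = 20 - 4020 = -4000$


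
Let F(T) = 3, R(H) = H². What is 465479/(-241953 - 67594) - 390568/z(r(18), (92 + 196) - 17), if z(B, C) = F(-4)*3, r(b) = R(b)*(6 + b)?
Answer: -17271906001/397989 ≈ -43398.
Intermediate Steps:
r(b) = b²*(6 + b)
z(B, C) = 9 (z(B, C) = 3*3 = 9)
465479/(-241953 - 67594) - 390568/z(r(18), (92 + 196) - 17) = 465479/(-241953 - 67594) - 390568/9 = 465479/(-309547) - 390568*⅑ = 465479*(-1/309547) - 390568/9 = -66497/44221 - 390568/9 = -17271906001/397989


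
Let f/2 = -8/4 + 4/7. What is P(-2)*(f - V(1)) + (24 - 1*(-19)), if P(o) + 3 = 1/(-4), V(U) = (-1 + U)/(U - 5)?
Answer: 366/7 ≈ 52.286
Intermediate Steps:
f = -20/7 (f = 2*(-8/4 + 4/7) = 2*(-8*¼ + 4*(⅐)) = 2*(-2 + 4/7) = 2*(-10/7) = -20/7 ≈ -2.8571)
V(U) = (-1 + U)/(-5 + U)
P(o) = -13/4 (P(o) = -3 + 1/(-4) = -3 - ¼ = -13/4)
P(-2)*(f - V(1)) + (24 - 1*(-19)) = -13*(-20/7 - (-1 + 1)/(-5 + 1))/4 + (24 - 1*(-19)) = -13*(-20/7 - 0/(-4))/4 + (24 + 19) = -13*(-20/7 - (-1)*0/4)/4 + 43 = -13*(-20/7 - 1*0)/4 + 43 = -13*(-20/7 + 0)/4 + 43 = -13/4*(-20/7) + 43 = 65/7 + 43 = 366/7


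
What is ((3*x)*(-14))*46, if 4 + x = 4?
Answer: 0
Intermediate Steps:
x = 0 (x = -4 + 4 = 0)
((3*x)*(-14))*46 = ((3*0)*(-14))*46 = (0*(-14))*46 = 0*46 = 0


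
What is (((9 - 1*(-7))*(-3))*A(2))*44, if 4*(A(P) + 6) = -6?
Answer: 15840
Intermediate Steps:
A(P) = -15/2 (A(P) = -6 + (1/4)*(-6) = -6 - 3/2 = -15/2)
(((9 - 1*(-7))*(-3))*A(2))*44 = (((9 - 1*(-7))*(-3))*(-15/2))*44 = (((9 + 7)*(-3))*(-15/2))*44 = ((16*(-3))*(-15/2))*44 = -48*(-15/2)*44 = 360*44 = 15840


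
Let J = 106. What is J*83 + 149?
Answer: 8947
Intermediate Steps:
J*83 + 149 = 106*83 + 149 = 8798 + 149 = 8947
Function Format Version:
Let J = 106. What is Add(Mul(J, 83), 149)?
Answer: 8947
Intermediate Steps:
Add(Mul(J, 83), 149) = Add(Mul(106, 83), 149) = Add(8798, 149) = 8947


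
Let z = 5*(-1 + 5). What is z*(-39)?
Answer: -780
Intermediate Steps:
z = 20 (z = 5*4 = 20)
z*(-39) = 20*(-39) = -780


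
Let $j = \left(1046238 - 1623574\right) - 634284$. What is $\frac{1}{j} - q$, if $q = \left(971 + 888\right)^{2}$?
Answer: $- \frac{4187214537221}{1211620} \approx -3.4559 \cdot 10^{6}$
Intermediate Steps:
$j = -1211620$ ($j = -577336 - 634284 = -1211620$)
$q = 3455881$ ($q = 1859^{2} = 3455881$)
$\frac{1}{j} - q = \frac{1}{-1211620} - 3455881 = - \frac{1}{1211620} - 3455881 = - \frac{4187214537221}{1211620}$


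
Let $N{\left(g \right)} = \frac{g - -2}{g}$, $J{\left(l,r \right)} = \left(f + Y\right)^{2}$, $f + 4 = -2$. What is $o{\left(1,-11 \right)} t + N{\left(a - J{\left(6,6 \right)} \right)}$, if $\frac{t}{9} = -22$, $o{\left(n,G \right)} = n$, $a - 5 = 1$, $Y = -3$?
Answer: $- \frac{14777}{75} \approx -197.03$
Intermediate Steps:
$f = -6$ ($f = -4 - 2 = -6$)
$a = 6$ ($a = 5 + 1 = 6$)
$J{\left(l,r \right)} = 81$ ($J{\left(l,r \right)} = \left(-6 - 3\right)^{2} = \left(-9\right)^{2} = 81$)
$t = -198$ ($t = 9 \left(-22\right) = -198$)
$N{\left(g \right)} = \frac{2 + g}{g}$ ($N{\left(g \right)} = \frac{g + 2}{g} = \frac{2 + g}{g}$)
$o{\left(1,-11 \right)} t + N{\left(a - J{\left(6,6 \right)} \right)} = 1 \left(-198\right) + \frac{2 + \left(6 - 81\right)}{6 - 81} = -198 + \frac{2 + \left(6 - 81\right)}{6 - 81} = -198 + \frac{2 - 75}{-75} = -198 - - \frac{73}{75} = -198 + \frac{73}{75} = - \frac{14777}{75}$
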